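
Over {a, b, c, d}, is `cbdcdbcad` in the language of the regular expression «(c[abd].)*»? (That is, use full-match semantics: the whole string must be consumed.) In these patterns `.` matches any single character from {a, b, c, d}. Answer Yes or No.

Yes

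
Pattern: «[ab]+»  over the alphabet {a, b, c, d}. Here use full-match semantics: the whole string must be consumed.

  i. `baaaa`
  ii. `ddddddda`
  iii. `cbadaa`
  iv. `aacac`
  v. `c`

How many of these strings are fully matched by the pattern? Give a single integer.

1

i → match
ii → no match
iii → no match
iv → no match
v → no match
Total matched: 1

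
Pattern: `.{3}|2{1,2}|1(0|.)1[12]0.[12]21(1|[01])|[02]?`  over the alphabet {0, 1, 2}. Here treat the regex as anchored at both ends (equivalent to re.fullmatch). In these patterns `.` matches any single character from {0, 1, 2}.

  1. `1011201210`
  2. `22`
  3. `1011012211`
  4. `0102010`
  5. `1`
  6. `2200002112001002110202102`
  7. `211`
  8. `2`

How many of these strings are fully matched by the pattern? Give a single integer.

1 → no match
2 → match
3 → match
4 → no match
5 → no match
6 → no match
7 → match
8 → match
Total matched: 4

4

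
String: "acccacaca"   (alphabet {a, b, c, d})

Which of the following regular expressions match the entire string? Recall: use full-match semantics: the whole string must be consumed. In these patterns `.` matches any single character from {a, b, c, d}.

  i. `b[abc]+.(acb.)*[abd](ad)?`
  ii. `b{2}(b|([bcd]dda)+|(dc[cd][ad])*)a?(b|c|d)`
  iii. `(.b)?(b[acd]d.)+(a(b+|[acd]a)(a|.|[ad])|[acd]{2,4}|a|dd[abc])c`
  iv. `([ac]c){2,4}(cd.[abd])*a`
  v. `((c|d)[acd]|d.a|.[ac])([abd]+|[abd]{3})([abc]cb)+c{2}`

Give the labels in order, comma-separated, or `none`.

i → no match — must start with "b"
ii → no match — must start with "b"
iii → no match — must end with "c"
iv → match
v → no match — must end with "c"

iv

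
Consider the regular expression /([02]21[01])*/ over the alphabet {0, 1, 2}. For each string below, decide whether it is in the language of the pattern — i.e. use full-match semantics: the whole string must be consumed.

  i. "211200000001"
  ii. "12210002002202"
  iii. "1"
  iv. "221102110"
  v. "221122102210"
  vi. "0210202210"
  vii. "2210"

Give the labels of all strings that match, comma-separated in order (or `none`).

v, vii

i → no match
ii → no match
iii → no match
iv → no match
v → match
vi → no match
vii → match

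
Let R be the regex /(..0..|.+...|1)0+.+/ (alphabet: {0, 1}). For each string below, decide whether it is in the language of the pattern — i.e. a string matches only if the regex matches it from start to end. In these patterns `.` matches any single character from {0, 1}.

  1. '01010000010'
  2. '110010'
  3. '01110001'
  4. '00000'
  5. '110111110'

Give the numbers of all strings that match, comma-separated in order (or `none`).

1, 3

1 → match
2 → no match
3 → match
4 → no match
5 → no match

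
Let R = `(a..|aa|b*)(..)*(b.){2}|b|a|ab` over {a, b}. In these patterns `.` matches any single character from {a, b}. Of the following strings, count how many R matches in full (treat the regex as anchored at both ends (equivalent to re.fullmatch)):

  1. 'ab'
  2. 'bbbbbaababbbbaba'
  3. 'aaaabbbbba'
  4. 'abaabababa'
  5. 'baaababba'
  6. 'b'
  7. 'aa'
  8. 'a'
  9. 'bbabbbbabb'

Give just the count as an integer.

7

1 → match
2 → match
3 → match
4 → match
5 → no match
6 → match
7 → no match
8 → match
9 → match
Total matched: 7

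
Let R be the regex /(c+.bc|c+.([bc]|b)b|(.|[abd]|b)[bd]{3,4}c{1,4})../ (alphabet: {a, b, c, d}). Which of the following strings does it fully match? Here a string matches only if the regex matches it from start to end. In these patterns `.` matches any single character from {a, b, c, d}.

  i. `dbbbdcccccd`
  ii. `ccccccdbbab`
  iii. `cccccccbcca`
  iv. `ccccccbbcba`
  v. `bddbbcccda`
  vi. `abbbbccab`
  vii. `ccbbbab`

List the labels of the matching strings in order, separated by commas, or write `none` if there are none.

i. `dbbbdcccccd` → match
ii. `ccccccdbbab` → match
iii. `cccccccbcca` → match
iv. `ccccccbbcba` → match
v. `bddbbcccda` → match
vi. `abbbbccab` → match
vii. `ccbbbab` → match

i, ii, iii, iv, v, vi, vii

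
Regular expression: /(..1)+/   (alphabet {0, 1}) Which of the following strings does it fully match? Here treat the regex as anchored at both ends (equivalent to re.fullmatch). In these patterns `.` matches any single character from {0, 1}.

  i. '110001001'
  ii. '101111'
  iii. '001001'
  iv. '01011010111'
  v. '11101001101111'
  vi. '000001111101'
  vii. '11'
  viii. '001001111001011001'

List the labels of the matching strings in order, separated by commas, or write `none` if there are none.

i → no match
ii → match
iii → match
iv → no match
v → no match
vi → no match
vii → no match
viii → match

ii, iii, viii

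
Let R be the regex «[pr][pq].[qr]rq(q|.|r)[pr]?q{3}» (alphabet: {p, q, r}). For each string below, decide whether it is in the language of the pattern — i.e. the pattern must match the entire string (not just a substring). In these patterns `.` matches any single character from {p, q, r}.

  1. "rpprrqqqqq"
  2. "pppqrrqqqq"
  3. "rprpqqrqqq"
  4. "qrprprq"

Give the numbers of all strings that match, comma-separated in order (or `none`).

1 → match
2 → no match
3 → no match
4 → no match

1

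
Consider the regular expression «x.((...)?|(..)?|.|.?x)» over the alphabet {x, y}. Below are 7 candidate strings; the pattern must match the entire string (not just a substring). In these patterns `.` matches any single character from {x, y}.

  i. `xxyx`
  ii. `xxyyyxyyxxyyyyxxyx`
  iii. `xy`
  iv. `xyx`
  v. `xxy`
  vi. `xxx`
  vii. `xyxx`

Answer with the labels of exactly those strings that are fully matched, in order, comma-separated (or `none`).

i, iii, iv, v, vi, vii

i. `xxyx` → match
ii → no match
iii. `xy` → match
iv. `xyx` → match
v. `xxy` → match
vi. `xxx` → match
vii. `xyxx` → match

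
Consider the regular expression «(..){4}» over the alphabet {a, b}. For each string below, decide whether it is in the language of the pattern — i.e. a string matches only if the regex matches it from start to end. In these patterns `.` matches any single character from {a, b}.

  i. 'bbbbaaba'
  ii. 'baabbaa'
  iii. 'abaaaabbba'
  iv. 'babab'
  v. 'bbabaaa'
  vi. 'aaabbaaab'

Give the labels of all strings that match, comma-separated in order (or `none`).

i

i → match
ii → no match
iii → no match
iv → no match
v → no match
vi → no match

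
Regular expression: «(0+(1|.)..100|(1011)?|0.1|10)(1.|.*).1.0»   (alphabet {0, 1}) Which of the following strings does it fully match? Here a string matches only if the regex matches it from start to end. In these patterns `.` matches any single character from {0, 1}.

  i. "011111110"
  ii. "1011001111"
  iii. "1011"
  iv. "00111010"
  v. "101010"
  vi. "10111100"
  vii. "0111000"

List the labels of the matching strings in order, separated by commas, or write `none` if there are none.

i. "011111110" → match
ii. "1011001111" → no match — must end with "0"
iii. "1011" → no match — must end with "0"
iv. "00111010" → no match
v. "101010" → no match
vi. "10111100" → match
vii. "0111000" → no match

i, vi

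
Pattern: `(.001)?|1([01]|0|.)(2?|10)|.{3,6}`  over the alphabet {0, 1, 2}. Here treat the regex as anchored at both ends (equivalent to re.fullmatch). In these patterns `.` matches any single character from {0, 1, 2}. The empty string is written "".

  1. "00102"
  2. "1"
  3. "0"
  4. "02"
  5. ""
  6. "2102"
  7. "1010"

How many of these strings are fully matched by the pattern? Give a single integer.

1 → match
2 → no match
3 → no match
4 → no match
5 → match
6 → match
7 → match
Total matched: 4

4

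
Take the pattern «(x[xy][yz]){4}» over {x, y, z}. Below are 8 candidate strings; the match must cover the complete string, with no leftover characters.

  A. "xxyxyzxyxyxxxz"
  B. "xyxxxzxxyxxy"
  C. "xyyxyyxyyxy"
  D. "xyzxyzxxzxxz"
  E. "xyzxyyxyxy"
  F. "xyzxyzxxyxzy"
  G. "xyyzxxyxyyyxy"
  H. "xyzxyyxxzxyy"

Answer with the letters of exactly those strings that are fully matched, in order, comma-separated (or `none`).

A → no match
B. "xyxxxzxxyxxy" → no match
C. "xyyxyyxyyxy" → no match
D. "xyzxyzxxzxxz" → match
E. "xyzxyyxyxy" → no match
F. "xyzxyzxxyxzy" → no match
G → no match
H. "xyzxyyxxzxyy" → match

D, H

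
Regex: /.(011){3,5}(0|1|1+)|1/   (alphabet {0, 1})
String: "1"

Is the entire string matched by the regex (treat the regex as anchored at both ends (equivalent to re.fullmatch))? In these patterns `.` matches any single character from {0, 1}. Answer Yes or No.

Yes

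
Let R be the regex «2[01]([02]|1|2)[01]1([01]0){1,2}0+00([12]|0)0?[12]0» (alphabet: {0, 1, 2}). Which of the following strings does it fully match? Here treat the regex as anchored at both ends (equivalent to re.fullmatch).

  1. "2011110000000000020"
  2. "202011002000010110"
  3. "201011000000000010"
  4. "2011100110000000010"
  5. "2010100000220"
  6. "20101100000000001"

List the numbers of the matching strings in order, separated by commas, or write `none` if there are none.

1 → match
2 → no match
3 → match
4 → no match
5 → match
6 → no match — must end with "0"

1, 3, 5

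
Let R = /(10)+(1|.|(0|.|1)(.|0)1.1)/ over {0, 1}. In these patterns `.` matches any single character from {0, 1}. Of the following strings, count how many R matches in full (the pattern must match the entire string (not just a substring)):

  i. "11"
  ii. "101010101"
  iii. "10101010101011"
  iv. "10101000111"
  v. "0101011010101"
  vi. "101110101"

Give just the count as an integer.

i → no match — must start with "10"
ii → match
iii → no match
iv → match
v → no match — must start with "10"
vi → no match
Total matched: 2

2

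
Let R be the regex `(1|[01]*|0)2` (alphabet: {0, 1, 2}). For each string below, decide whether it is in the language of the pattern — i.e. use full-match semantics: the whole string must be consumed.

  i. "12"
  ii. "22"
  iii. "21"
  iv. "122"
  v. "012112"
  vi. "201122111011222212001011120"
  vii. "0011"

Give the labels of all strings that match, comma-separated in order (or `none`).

i → match
ii → no match
iii → no match — must end with "2"
iv → no match
v → no match
vi → no match — must end with "2"
vii → no match — must end with "2"

i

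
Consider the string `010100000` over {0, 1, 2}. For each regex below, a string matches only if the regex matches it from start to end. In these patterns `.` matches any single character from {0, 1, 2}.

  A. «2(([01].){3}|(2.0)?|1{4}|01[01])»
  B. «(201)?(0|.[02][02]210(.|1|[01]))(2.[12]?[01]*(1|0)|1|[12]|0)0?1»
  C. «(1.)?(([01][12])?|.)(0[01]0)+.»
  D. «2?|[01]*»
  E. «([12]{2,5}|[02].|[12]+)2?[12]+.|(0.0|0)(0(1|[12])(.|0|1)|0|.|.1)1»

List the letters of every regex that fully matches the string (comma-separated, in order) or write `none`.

A → no match — must start with `2`
B → no match — must end with `1`
C → match
D → match
E → no match

C, D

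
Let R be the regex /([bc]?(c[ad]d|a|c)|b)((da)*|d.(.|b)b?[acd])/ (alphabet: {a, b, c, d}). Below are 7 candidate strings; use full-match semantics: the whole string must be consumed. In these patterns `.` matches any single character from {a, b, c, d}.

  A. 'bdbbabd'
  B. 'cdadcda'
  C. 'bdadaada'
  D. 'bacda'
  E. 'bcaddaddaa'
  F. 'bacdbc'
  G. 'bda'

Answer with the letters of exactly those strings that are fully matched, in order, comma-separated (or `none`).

G

A → no match
B → no match
C → no match
D → no match
E → no match
F → no match
G → match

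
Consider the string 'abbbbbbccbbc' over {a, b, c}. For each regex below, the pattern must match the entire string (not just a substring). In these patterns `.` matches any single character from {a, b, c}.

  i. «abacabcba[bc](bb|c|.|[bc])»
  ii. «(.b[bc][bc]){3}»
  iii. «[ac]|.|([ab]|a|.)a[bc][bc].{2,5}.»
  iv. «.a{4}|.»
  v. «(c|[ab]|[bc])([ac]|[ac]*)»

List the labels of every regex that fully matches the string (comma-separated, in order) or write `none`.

ii

i → no match — must start with 'abacabcba'
ii → match
iii → no match
iv → no match
v → no match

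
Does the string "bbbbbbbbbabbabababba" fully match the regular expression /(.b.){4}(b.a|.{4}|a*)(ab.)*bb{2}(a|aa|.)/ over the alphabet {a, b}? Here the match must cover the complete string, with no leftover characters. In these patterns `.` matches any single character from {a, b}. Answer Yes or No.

No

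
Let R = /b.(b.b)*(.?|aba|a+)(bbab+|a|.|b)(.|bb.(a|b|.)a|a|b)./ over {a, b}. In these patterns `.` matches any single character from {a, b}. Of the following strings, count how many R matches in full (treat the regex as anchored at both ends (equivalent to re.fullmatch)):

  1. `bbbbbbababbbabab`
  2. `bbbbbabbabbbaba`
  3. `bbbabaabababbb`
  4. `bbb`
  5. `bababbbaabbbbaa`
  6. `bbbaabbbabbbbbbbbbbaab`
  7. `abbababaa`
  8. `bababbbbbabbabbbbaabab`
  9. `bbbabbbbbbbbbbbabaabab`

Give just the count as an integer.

1 → match
2 → no match
3 → no match
4. `bbb` → no match
5 → no match
6 → no match
7. `abbababaa` → no match — must start with `b`
8 → match
9 → match
Total matched: 3

3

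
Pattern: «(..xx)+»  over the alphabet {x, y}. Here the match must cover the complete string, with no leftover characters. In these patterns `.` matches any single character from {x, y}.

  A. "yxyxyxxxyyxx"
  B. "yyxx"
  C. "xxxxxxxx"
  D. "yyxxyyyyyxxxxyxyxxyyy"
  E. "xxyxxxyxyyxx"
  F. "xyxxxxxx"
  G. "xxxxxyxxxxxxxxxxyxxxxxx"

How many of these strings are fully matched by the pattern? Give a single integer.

3

A → no match
B → match
C → match
D → no match — must end with "xx"
E → no match
F → match
G → no match
Total matched: 3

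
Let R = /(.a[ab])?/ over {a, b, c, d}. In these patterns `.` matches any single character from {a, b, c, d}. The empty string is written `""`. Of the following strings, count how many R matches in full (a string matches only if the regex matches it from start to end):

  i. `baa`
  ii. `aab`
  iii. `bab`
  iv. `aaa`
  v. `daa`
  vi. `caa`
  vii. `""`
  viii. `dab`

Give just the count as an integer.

i → match
ii → match
iii → match
iv → match
v → match
vi → match
vii → match
viii → match
Total matched: 8

8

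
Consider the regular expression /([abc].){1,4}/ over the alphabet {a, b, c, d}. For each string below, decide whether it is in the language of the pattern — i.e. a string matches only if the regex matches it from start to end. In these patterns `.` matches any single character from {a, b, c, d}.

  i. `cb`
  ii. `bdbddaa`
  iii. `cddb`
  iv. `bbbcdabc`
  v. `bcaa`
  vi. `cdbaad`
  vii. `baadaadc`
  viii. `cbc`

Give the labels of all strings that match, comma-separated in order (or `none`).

i → match
ii → no match
iii → no match
iv → no match
v → match
vi → match
vii → no match
viii → no match

i, v, vi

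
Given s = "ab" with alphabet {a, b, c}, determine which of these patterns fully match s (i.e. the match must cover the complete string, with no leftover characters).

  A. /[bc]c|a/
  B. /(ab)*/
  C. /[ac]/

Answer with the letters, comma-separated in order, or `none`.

A → no match
B → match
C → no match

B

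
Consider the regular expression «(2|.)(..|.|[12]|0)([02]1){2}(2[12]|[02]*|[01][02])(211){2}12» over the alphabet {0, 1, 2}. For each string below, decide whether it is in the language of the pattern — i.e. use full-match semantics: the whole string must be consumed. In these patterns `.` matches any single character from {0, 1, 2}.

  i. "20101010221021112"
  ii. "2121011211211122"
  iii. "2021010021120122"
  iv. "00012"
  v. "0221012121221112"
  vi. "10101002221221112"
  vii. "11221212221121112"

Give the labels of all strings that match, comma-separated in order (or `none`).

vii

i → no match
ii → no match — must end with "21112"
iii → no match — must end with "21112"
iv. "00012" → no match — must end with "21112"
v → no match
vi → no match
vii → match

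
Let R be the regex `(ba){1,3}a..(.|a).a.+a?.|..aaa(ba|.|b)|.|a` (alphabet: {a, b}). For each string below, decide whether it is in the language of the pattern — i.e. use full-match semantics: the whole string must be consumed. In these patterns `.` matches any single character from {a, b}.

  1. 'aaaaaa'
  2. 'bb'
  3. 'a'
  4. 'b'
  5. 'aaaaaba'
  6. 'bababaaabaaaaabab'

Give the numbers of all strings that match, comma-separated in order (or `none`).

1 → match
2 → no match
3 → match
4 → match
5 → match
6 → match

1, 3, 4, 5, 6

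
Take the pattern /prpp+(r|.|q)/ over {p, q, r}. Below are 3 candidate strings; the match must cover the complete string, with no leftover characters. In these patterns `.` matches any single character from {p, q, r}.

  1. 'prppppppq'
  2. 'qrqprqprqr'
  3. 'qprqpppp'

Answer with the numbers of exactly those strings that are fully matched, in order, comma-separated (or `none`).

1. 'prppppppq' → match
2. 'qrqprqprqr' → no match — must start with 'prpp'
3. 'qprqpppp' → no match — must start with 'prpp'

1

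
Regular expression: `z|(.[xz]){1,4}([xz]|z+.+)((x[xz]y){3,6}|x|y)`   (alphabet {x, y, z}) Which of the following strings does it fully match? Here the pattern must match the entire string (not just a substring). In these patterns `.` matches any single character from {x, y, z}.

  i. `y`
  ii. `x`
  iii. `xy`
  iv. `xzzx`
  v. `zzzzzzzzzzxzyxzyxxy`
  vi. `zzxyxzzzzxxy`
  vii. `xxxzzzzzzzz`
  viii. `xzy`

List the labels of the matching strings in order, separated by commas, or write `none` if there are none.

iv, v

i → no match
ii → no match
iii → no match
iv → match
v → match
vi → no match
vii → no match
viii → no match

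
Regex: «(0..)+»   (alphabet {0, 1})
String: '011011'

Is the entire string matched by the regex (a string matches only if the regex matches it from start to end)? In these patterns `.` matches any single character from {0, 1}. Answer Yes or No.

Yes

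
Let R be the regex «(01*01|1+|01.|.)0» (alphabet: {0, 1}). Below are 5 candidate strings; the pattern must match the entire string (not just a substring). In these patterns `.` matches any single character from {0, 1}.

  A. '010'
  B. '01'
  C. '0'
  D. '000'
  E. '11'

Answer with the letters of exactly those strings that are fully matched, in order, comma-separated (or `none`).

none

A. '010' → no match
B. '01' → no match — must end with '0'
C. '0' → no match
D. '000' → no match
E. '11' → no match — must end with '0'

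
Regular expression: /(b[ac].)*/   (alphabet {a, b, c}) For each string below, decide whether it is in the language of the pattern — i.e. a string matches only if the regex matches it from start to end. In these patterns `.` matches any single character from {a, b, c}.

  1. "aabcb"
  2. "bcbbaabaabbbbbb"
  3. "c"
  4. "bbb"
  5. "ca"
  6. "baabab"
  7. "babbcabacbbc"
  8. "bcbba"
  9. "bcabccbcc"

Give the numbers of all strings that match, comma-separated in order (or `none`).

6, 9

1 → no match
2 → no match
3 → no match
4 → no match
5 → no match
6 → match
7 → no match
8 → no match
9 → match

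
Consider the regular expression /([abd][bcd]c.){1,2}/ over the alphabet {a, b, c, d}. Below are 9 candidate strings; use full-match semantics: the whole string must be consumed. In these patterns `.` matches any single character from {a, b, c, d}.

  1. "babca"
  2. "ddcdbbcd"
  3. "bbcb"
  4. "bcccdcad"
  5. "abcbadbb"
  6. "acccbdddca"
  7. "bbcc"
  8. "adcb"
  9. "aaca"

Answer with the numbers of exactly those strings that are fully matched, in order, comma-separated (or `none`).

1. "babca" → no match
2. "ddcdbbcd" → match
3. "bbcb" → match
4. "bcccdcad" → no match
5. "abcbadbb" → no match
6. "acccbdddca" → no match
7. "bbcc" → match
8. "adcb" → match
9. "aaca" → no match

2, 3, 7, 8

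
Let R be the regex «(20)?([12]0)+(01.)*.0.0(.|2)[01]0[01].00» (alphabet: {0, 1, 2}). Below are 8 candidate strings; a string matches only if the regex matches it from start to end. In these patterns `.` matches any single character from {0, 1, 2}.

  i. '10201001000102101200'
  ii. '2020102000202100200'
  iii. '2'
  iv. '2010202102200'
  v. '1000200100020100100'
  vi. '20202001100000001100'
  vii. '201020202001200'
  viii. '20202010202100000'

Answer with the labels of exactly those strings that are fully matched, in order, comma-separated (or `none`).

i → match
ii → match
iii → no match — must end with '00'
iv → no match
v → no match
vi → match
vii → match
viii → match

i, ii, vi, vii, viii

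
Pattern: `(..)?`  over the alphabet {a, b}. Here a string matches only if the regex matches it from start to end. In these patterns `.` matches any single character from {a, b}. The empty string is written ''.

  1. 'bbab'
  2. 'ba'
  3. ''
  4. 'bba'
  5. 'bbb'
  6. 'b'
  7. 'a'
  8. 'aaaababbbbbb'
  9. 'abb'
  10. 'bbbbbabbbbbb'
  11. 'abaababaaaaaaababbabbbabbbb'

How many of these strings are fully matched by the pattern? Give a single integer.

1. 'bbab' → no match
2. 'ba' → match
3. '' → match
4. 'bba' → no match
5. 'bbb' → no match
6. 'b' → no match
7. 'a' → no match
8. 'aaaababbbbbb' → no match
9. 'abb' → no match
10. 'bbbbbabbbbbb' → no match
11 → no match
Total matched: 2

2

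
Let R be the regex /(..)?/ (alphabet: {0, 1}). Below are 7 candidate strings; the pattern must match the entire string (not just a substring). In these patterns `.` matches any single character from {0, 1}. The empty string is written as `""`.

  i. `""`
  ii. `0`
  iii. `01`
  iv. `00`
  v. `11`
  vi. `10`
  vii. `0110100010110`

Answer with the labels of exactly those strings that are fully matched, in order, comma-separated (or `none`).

i → match
ii → no match
iii → match
iv → match
v → match
vi → match
vii → no match

i, iii, iv, v, vi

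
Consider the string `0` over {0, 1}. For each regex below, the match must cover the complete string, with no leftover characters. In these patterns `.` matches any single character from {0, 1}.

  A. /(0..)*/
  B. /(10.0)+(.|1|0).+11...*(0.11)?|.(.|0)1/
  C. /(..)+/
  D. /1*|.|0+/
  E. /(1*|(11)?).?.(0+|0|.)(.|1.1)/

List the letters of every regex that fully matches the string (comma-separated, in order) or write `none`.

A → no match
B → no match
C → no match
D → match
E → no match

D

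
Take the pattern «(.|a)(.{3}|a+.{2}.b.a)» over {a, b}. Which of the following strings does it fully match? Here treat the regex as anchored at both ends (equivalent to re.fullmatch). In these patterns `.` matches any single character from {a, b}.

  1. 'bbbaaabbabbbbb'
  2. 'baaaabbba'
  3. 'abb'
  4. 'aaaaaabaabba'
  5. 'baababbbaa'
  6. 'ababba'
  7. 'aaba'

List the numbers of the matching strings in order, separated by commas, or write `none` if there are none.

2, 4, 7

1 → no match
2 → match
3 → no match
4 → match
5 → no match
6 → no match
7 → match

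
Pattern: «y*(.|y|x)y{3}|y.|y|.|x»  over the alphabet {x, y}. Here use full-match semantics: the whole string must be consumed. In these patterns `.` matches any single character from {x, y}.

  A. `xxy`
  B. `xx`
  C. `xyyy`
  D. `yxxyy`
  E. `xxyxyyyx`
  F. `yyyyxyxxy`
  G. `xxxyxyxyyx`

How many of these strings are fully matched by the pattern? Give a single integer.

1

A. `xxy` → no match
B. `xx` → no match
C. `xyyy` → match
D. `yxxyy` → no match
E. `xxyxyyyx` → no match
F. `yyyyxyxxy` → no match
G. `xxxyxyxyyx` → no match
Total matched: 1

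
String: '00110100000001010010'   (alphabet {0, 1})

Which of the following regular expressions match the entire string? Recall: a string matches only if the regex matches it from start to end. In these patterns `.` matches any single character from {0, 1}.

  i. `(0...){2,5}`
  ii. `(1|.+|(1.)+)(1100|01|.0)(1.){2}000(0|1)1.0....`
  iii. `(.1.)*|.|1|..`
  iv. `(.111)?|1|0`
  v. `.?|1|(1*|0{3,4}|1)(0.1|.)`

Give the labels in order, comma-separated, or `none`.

i → match
ii → no match
iii → no match
iv → no match
v → no match

i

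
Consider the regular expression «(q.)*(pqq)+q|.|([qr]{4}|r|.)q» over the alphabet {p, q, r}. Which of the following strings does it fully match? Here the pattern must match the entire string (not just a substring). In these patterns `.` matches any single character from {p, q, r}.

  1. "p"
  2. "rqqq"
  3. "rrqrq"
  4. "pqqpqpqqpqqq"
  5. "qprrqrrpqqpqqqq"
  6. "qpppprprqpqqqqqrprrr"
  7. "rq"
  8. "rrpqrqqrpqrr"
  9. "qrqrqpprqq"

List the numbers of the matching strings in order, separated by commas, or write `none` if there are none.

1 → match
2 → no match
3 → match
4 → no match
5 → no match
6 → no match
7 → match
8 → no match
9 → no match

1, 3, 7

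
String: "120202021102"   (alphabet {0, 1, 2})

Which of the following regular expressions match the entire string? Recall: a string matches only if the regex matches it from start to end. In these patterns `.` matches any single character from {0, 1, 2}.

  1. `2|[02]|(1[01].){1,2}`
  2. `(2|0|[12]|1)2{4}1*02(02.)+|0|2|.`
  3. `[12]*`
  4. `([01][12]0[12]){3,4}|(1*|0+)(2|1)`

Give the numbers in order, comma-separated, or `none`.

4

1 → no match
2 → no match
3 → no match
4 → match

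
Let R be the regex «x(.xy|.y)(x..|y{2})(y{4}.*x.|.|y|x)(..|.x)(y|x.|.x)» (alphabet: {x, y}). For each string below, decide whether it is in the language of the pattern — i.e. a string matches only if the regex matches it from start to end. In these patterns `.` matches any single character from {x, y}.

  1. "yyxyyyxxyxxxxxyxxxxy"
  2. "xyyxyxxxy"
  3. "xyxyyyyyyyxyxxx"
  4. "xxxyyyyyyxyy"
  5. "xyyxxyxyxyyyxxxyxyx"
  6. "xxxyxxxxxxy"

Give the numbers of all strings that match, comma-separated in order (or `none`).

6

1 → no match — must start with "x"
2. "xyyxyxxxy" → no match
3 → no match
4. "xxxyyyyyyxyy" → no match
5 → no match
6. "xxxyxxxxxxy" → match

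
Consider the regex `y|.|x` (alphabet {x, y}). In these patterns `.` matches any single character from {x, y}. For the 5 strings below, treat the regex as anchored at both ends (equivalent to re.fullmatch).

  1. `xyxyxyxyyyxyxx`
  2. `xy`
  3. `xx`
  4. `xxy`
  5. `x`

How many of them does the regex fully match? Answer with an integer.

1

1 → no match
2 → no match
3 → no match
4 → no match
5 → match
Total matched: 1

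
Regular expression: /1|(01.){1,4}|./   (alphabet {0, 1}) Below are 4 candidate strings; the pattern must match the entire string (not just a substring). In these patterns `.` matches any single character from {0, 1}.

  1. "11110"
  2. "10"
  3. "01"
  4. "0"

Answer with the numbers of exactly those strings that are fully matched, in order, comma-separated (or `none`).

1 → no match
2 → no match
3 → no match
4 → match

4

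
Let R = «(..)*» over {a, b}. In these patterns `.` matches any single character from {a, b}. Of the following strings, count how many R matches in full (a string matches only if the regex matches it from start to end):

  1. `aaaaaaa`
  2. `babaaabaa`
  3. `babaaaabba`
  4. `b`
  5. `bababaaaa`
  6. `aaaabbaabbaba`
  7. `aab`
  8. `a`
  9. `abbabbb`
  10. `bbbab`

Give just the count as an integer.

1

1. `aaaaaaa` → no match
2. `babaaabaa` → no match
3. `babaaaabba` → match
4. `b` → no match
5. `bababaaaa` → no match
6 → no match
7. `aab` → no match
8. `a` → no match
9. `abbabbb` → no match
10. `bbbab` → no match
Total matched: 1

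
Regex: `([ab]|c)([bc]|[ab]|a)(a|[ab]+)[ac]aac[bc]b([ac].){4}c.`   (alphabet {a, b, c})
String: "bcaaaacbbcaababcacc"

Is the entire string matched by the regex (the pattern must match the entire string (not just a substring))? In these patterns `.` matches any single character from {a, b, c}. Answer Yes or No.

Yes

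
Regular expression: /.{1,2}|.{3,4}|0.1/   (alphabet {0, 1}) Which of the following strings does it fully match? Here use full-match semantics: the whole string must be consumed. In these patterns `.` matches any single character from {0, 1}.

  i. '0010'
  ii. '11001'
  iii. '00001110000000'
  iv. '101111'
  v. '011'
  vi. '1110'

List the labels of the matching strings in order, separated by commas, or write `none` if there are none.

i. '0010' → match
ii. '11001' → no match
iii → no match
iv. '101111' → no match
v. '011' → match
vi. '1110' → match

i, v, vi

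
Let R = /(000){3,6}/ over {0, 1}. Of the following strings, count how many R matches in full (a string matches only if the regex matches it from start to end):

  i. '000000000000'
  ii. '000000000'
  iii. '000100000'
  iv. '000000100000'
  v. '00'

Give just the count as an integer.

i. '000000000000' → match
ii. '000000000' → match
iii. '000100000' → no match
iv. '000000100000' → no match
v. '00' → no match — must start with '000'
Total matched: 2

2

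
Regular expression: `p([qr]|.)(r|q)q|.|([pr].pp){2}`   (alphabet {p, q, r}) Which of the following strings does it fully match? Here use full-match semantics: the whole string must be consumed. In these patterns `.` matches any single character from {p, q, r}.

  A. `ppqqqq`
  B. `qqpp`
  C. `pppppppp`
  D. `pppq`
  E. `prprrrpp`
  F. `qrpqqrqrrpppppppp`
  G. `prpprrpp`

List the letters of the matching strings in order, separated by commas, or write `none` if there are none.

C, G

A. `ppqqqq` → no match
B. `qqpp` → no match
C. `pppppppp` → match
D. `pppq` → no match
E. `prprrrpp` → no match
F → no match
G. `prpprrpp` → match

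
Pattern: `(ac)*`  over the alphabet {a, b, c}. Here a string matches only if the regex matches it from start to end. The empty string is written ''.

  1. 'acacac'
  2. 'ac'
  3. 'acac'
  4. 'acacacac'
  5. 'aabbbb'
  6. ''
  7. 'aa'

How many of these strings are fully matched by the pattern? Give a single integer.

5

1 → match
2 → match
3 → match
4 → match
5 → no match
6 → match
7 → no match
Total matched: 5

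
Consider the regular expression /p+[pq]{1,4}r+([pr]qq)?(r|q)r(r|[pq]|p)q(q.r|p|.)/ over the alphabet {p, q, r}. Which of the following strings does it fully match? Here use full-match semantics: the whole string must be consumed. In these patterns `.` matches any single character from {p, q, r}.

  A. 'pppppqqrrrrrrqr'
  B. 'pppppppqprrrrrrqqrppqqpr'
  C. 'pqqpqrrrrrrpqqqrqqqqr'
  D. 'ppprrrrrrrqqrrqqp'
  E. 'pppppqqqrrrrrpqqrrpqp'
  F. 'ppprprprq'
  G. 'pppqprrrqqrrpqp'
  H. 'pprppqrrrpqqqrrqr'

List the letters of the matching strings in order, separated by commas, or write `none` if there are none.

A → match
B → no match
C → match
D → match
E → match
F → no match
G → match
H → no match

A, C, D, E, G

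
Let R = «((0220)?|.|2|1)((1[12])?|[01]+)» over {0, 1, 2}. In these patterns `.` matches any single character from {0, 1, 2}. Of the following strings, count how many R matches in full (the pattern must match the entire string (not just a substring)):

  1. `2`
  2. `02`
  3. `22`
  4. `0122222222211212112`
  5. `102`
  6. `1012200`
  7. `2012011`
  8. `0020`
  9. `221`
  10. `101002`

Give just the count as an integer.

1

1. `2` → match
2. `02` → no match
3. `22` → no match
4 → no match
5. `102` → no match
6. `1012200` → no match
7. `2012011` → no match
8. `0020` → no match
9. `221` → no match
10. `101002` → no match
Total matched: 1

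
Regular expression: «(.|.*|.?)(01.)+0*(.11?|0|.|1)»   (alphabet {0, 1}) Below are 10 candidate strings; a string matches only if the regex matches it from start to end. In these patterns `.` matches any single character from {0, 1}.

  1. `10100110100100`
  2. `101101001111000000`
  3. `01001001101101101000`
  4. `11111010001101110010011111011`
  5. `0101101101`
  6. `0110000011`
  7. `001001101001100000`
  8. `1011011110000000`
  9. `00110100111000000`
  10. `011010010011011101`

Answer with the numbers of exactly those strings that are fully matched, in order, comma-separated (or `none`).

1 → match
2 → no match
3 → match
4 → no match
5 → match
6 → match
7 → match
8 → no match
9 → no match
10 → no match

1, 3, 5, 6, 7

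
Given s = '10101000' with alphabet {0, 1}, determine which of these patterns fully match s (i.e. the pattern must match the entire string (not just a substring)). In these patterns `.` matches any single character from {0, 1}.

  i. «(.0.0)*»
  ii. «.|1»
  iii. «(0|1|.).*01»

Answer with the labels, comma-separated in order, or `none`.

i

i → match
ii → no match
iii → no match — must end with '01'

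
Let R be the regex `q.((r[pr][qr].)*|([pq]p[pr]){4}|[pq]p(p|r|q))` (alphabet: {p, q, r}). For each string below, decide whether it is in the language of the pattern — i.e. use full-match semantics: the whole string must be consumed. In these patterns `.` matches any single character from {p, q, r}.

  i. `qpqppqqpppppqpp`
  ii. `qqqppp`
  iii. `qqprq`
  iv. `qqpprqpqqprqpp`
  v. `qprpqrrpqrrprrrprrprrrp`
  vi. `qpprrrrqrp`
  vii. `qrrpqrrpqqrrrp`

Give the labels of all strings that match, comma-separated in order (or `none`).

i → no match
ii → no match
iii → no match
iv → no match
v → no match
vi → no match
vii → match

vii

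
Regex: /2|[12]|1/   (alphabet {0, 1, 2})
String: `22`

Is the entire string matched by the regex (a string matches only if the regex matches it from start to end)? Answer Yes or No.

No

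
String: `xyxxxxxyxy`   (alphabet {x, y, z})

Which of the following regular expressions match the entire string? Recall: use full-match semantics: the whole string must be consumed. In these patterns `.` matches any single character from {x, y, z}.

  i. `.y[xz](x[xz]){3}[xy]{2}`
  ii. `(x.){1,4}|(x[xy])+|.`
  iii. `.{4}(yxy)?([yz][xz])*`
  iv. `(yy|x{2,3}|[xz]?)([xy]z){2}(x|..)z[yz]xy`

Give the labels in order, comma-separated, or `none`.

ii

i → no match
ii → match
iii → no match
iv → no match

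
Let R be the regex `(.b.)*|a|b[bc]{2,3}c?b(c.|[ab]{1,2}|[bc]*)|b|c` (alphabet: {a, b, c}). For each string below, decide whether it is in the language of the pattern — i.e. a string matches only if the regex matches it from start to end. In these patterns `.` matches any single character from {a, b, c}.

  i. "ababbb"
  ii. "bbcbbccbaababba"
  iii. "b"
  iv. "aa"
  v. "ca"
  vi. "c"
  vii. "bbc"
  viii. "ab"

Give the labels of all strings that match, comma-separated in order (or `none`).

i, ii, iii, vi, vii

i → match
ii → match
iii → match
iv → no match
v → no match
vi → match
vii → match
viii → no match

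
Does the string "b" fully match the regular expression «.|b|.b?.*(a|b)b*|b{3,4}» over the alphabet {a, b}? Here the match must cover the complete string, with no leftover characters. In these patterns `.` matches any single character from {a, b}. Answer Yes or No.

Yes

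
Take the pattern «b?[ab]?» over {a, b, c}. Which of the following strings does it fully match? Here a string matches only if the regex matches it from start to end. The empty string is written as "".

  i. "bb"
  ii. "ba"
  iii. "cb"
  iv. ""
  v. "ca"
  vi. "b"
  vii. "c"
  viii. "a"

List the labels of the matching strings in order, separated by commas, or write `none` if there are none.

i → match
ii → match
iii → no match
iv → match
v → no match
vi → match
vii → no match
viii → match

i, ii, iv, vi, viii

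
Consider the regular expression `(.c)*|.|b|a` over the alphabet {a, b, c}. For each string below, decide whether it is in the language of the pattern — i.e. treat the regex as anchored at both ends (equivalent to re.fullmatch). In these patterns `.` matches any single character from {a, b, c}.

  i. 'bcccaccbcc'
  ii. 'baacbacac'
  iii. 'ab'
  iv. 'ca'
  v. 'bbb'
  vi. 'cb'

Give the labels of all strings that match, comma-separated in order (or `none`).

i → no match
ii → no match
iii → no match
iv → no match
v → no match
vi → no match

none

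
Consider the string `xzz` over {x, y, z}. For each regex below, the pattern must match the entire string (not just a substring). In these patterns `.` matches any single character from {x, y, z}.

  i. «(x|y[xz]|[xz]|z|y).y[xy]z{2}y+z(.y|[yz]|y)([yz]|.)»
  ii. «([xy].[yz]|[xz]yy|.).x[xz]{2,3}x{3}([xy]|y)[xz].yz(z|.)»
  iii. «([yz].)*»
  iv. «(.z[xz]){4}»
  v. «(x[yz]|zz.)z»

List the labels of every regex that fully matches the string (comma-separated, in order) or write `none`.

v

i → no match
ii → no match
iii → no match
iv → no match
v → match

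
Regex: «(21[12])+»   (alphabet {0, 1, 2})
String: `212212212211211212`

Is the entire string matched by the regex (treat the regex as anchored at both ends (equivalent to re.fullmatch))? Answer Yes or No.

Yes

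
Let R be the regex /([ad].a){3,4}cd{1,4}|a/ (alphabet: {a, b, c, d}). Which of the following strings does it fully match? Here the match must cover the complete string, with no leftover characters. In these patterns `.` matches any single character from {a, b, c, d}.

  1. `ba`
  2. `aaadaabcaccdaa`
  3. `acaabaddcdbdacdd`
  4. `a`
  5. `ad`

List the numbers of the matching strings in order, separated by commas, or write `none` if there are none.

1 → no match
2 → no match
3 → no match
4 → match
5 → no match

4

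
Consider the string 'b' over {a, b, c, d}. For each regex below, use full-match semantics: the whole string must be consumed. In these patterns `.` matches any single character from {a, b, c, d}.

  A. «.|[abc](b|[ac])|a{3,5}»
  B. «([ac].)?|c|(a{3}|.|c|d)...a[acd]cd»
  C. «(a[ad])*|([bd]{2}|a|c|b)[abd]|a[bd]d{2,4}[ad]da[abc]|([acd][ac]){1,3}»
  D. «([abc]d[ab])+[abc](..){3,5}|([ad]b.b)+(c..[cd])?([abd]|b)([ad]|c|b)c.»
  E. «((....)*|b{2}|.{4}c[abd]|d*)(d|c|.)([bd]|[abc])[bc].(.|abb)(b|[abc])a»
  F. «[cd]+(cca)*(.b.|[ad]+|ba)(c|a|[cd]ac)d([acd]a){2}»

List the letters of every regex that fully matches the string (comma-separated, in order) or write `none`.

A → match
B → no match
C → no match
D → no match
E → no match — must end with 'a'
F → no match — must end with 'a'

A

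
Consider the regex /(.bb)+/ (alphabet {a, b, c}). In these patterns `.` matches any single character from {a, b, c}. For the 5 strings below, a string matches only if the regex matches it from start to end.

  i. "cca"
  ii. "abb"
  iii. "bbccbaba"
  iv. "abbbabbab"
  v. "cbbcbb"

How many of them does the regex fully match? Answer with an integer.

2

i. "cca" → no match — must end with "bb"
ii. "abb" → match
iii. "bbccbaba" → no match — must end with "bb"
iv. "abbbabbab" → no match — must end with "bb"
v. "cbbcbb" → match
Total matched: 2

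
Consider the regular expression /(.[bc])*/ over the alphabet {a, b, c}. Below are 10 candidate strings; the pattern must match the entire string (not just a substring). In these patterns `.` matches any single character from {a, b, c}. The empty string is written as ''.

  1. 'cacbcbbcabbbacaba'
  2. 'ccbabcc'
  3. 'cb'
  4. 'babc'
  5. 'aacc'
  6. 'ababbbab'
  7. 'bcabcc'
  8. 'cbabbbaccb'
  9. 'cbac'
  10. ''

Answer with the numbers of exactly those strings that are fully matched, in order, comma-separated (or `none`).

1 → no match
2 → no match
3 → match
4 → no match
5 → no match
6 → match
7 → match
8 → match
9 → match
10 → match

3, 6, 7, 8, 9, 10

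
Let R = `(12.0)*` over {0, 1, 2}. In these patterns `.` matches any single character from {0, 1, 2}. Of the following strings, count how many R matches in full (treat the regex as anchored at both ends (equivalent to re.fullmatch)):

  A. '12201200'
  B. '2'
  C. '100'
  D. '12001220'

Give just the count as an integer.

A → match
B → no match
C → no match
D → match
Total matched: 2

2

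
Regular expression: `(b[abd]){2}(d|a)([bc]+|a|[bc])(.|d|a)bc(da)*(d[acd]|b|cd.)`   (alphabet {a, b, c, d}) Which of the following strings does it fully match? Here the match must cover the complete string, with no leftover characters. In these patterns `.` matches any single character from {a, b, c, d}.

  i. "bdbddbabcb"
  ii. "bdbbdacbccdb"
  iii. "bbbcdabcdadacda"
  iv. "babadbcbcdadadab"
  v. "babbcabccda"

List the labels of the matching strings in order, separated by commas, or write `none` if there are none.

i → match
ii → match
iii → no match
iv → match
v → no match

i, ii, iv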